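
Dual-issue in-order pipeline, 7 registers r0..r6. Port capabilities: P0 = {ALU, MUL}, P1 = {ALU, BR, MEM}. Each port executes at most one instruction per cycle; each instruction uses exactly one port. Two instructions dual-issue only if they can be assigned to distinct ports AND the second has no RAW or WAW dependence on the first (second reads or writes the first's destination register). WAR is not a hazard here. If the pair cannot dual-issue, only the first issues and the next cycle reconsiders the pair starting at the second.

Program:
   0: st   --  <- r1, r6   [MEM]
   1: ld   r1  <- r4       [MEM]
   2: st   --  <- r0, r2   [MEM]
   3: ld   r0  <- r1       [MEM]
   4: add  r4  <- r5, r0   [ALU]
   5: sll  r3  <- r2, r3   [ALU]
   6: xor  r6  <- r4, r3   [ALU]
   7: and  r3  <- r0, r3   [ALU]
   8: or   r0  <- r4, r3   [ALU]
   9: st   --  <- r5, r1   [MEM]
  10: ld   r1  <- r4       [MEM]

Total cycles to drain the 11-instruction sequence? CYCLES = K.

CYCLES = 8

  cy0 -> i0 (st) no-port MEM/MEM
  cy1 -> i1 (ld) no-port MEM/MEM
  cy2 -> i2 (st) no-port MEM/MEM
  cy3 -> i3 (ld) RAW r0
  cy4 -> i4+i5 (add+sll) pair
  cy5 -> i6+i7 (xor+and) pair
  cy6 -> i8+i9 (or+st) pair
  cy7 -> i10 (ld) tail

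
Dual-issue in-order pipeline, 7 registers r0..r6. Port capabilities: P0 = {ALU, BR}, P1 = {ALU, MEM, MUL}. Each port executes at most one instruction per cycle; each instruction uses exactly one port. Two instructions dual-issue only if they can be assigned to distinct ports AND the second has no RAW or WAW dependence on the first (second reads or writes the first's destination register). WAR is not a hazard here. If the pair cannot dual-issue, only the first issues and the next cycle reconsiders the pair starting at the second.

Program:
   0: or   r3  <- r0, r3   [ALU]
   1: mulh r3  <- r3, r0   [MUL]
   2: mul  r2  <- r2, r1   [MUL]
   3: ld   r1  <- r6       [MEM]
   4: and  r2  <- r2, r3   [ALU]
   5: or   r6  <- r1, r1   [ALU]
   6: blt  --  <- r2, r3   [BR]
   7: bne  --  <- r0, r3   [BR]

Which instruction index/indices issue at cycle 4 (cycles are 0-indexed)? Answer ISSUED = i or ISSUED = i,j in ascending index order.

ISSUED = 5,6

  cy0 -> i0 (or) RAW+WAW r3
  cy1 -> i1 (mulh) no-port MUL/MUL
  cy2 -> i2 (mul) no-port MUL/MEM
  cy3 -> i3,i4 (ld/and) dual
  cy4 -> i5,i6 (or/blt) dual
  cy5 -> i7 (bne) tail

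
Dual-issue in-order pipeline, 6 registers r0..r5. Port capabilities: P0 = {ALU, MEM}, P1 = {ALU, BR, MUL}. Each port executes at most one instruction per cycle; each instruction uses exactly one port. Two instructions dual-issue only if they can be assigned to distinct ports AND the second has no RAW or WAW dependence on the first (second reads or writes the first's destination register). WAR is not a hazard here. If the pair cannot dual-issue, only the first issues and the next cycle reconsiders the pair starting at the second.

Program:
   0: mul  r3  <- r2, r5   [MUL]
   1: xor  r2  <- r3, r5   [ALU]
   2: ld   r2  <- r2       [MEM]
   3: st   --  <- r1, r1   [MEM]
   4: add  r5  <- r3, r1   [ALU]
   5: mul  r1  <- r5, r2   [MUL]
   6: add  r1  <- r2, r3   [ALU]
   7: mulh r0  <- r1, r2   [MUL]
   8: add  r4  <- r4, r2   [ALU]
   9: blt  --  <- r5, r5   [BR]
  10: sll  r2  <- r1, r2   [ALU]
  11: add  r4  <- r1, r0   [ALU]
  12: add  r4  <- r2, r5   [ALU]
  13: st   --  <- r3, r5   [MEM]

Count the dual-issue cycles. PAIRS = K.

PAIRS = 4

0. mul @i0  | RAW r3
1. xor @i1  | RAW+WAW r2
2. ld @i2  | no-port MEM/MEM
3. st/add @i3,i4  | pair
4. mul @i5  | WAW r1
5. add @i6  | RAW r1
6. mulh/add @i7,i8  | pair
7. blt/sll @i9,i10  | pair
8. add @i11  | WAW r4
9. add/st @i12,i13  | pair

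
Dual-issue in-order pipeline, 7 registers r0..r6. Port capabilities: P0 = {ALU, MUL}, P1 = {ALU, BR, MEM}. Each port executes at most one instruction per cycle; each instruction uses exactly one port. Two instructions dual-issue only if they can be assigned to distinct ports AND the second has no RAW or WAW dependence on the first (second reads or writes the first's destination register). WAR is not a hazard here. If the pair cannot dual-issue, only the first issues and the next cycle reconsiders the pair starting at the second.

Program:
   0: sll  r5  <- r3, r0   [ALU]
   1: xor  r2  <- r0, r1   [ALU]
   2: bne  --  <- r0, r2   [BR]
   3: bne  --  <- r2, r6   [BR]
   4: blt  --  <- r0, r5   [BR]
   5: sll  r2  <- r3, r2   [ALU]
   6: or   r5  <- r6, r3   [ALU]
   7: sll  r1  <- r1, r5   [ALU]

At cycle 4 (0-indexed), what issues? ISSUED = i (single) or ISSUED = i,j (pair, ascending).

  cy0 -> i0/i1 (sll/xor) 2-wide
  cy1 -> i2 (bne) no-port BR/BR
  cy2 -> i3 (bne) no-port BR/BR
  cy3 -> i4/i5 (blt/sll) 2-wide
  cy4 -> i6 (or) RAW r5
  cy5 -> i7 (sll) tail

ISSUED = 6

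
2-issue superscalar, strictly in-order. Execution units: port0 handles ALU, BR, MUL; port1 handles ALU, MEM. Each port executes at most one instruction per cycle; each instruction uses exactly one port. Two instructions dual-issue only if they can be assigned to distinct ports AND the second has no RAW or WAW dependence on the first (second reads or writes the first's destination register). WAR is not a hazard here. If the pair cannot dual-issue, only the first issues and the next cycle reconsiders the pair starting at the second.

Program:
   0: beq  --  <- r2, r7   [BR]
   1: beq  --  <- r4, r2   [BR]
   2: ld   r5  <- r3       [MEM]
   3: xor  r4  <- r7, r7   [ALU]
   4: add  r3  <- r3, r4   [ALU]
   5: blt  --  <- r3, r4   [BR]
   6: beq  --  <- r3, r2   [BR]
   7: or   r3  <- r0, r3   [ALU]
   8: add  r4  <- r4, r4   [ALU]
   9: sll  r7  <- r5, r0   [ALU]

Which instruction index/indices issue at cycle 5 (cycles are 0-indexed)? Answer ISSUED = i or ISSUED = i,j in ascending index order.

#0 head=0: beq.BR i0 no-port BR/BR
#1 head=1: beq.BR+ld.MEM i1&i2 dual
#2 head=3: xor.ALU i3 RAW r4
#3 head=4: add.ALU i4 RAW r3
#4 head=5: blt.BR i5 no-port BR/BR
#5 head=6: beq.BR+or.ALU i6&i7 dual
#6 head=8: add.ALU+sll.ALU i8&i9 dual

ISSUED = 6,7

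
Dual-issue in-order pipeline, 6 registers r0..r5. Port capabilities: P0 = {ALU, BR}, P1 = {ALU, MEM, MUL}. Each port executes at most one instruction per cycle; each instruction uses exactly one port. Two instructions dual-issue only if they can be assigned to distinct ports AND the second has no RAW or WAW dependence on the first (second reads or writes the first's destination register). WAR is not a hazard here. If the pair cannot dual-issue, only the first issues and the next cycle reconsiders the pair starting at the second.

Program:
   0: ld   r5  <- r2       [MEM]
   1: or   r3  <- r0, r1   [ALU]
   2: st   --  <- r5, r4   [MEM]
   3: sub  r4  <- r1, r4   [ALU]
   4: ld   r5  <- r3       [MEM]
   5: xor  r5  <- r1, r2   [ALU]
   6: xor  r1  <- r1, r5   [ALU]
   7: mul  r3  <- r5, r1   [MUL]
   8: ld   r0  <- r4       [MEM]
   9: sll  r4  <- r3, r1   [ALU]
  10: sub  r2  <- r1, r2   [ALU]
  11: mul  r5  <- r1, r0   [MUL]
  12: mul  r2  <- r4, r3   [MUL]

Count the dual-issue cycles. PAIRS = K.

#0 head=0: ld.MEM or.ALU i0+i1 2-wide
#1 head=2: st.MEM sub.ALU i2+i3 2-wide
#2 head=4: ld.MEM i4 WAW r5
#3 head=5: xor.ALU i5 RAW r5
#4 head=6: xor.ALU i6 RAW r1
#5 head=7: mul.MUL i7 no-port MUL/MEM
#6 head=8: ld.MEM sll.ALU i8+i9 2-wide
#7 head=10: sub.ALU mul.MUL i10+i11 2-wide
#8 head=12: mul.MUL i12 tail

PAIRS = 4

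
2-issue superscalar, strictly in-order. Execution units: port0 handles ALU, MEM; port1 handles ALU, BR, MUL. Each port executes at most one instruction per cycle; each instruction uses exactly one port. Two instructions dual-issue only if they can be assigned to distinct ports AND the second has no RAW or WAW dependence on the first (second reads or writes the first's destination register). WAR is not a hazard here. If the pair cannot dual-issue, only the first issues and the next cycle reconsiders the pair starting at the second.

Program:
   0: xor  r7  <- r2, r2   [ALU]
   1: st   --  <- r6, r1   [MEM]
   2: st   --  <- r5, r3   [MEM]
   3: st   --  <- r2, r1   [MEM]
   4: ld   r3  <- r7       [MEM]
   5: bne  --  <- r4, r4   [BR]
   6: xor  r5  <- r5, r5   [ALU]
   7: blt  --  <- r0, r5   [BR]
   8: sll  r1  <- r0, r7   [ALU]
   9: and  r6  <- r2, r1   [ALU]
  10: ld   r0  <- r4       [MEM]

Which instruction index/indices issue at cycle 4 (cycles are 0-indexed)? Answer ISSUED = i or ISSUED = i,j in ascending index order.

ISSUED = 6

  cy0 -> i0/i1 (xor;st) pair
  cy1 -> i2 (st) no-port MEM/MEM
  cy2 -> i3 (st) no-port MEM/MEM
  cy3 -> i4/i5 (ld;bne) pair
  cy4 -> i6 (xor) RAW r5
  cy5 -> i7/i8 (blt;sll) pair
  cy6 -> i9/i10 (and;ld) pair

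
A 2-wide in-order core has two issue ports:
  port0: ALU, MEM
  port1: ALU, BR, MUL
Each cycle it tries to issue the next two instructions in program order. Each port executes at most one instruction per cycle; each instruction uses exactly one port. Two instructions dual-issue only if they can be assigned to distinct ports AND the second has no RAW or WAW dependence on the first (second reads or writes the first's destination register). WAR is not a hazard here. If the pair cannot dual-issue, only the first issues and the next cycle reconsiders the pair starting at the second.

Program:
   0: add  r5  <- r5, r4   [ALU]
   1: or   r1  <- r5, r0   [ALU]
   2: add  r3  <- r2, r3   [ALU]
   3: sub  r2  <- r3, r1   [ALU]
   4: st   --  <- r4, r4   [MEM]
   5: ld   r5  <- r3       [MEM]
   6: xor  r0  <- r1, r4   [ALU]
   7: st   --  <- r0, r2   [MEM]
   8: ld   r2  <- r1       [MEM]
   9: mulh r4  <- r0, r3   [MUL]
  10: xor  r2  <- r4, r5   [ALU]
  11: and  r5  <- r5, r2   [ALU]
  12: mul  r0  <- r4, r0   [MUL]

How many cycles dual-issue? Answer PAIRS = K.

0. add @i0  | RAW r5
1. or/add @i1,i2  | 2-wide
2. sub/st @i3,i4  | 2-wide
3. ld/xor @i5,i6  | 2-wide
4. st @i7  | no-port MEM/MEM
5. ld/mulh @i8,i9  | 2-wide
6. xor @i10  | RAW r2
7. and/mul @i11,i12  | 2-wide

PAIRS = 5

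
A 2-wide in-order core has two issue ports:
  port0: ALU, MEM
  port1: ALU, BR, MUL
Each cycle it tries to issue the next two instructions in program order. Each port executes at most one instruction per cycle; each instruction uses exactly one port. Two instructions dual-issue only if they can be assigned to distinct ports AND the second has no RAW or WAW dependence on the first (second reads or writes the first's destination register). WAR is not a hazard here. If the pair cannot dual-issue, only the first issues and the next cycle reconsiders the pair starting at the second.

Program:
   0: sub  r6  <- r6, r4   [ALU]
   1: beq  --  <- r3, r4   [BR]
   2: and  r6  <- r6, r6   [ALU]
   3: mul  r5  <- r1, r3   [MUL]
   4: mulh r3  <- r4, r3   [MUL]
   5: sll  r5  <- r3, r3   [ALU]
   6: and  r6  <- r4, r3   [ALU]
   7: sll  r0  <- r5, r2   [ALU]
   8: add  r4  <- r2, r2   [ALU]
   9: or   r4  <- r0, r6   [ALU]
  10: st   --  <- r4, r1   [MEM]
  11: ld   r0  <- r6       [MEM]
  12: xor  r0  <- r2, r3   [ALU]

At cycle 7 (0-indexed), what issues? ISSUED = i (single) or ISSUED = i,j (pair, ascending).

  cy0 -> i0,i1 (sub;beq) dual
  cy1 -> i2,i3 (and;mul) dual
  cy2 -> i4 (mulh) RAW r3
  cy3 -> i5,i6 (sll;and) dual
  cy4 -> i7,i8 (sll;add) dual
  cy5 -> i9 (or) RAW r4
  cy6 -> i10 (st) no-port MEM/MEM
  cy7 -> i11 (ld) WAW r0
  cy8 -> i12 (xor) tail

ISSUED = 11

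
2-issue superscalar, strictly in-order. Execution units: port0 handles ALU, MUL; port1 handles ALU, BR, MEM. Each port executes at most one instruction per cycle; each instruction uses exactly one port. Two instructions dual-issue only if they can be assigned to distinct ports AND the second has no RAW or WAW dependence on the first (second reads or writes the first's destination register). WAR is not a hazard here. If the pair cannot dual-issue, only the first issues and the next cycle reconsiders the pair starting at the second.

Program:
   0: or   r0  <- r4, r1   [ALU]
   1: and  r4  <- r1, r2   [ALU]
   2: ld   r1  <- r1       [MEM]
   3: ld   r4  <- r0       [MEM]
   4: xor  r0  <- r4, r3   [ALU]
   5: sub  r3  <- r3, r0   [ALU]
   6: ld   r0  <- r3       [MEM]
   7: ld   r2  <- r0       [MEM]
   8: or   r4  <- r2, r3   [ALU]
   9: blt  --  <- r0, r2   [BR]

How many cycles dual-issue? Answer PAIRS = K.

PAIRS = 2

0. or.ALU and.ALU @i0,i1  | 2-wide
1. ld.MEM @i2  | no-port MEM/MEM
2. ld.MEM @i3  | RAW r4
3. xor.ALU @i4  | RAW r0
4. sub.ALU @i5  | RAW r3
5. ld.MEM @i6  | no-port MEM/MEM
6. ld.MEM @i7  | RAW r2
7. or.ALU blt.BR @i8,i9  | 2-wide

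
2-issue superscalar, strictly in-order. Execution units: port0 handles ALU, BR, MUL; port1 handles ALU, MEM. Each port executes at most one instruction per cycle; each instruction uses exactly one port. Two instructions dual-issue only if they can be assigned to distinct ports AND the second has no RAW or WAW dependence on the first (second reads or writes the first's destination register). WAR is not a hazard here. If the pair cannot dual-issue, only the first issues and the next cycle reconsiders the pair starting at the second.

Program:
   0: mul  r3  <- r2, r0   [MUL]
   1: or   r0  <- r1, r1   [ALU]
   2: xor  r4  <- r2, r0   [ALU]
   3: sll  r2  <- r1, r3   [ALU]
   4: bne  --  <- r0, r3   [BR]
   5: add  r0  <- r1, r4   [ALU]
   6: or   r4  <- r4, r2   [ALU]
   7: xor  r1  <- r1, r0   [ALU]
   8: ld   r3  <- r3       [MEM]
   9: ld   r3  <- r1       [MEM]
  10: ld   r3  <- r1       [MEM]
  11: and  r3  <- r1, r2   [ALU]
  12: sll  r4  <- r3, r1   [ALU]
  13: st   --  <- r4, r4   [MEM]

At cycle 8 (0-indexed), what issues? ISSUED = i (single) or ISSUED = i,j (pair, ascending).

0. mul.MUL;or.ALU @i0+i1  | 2-wide
1. xor.ALU;sll.ALU @i2+i3  | 2-wide
2. bne.BR;add.ALU @i4+i5  | 2-wide
3. or.ALU;xor.ALU @i6+i7  | 2-wide
4. ld.MEM @i8  | no-port MEM/MEM
5. ld.MEM @i9  | no-port MEM/MEM
6. ld.MEM @i10  | WAW r3
7. and.ALU @i11  | RAW r3
8. sll.ALU @i12  | RAW r4
9. st.MEM @i13  | tail

ISSUED = 12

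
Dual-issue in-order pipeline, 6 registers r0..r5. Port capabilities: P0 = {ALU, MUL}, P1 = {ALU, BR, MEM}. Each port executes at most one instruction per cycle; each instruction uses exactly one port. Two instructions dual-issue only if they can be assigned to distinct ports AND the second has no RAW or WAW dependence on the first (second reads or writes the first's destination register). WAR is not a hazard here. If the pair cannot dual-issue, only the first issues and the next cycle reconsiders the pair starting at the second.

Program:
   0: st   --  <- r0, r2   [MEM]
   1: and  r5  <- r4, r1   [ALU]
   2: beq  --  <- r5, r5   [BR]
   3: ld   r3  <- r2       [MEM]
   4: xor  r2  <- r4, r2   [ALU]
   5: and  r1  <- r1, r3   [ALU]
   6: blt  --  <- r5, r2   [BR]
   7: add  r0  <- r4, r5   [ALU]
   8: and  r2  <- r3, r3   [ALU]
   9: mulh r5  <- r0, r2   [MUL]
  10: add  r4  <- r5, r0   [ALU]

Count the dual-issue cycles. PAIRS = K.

PAIRS = 4

c0: i0+i1 st.MEM+and.ALU  dual
c1: i2 beq.BR  no-port BR/MEM
c2: i3+i4 ld.MEM+xor.ALU  dual
c3: i5+i6 and.ALU+blt.BR  dual
c4: i7+i8 add.ALU+and.ALU  dual
c5: i9 mulh.MUL  RAW r5
c6: i10 add.ALU  tail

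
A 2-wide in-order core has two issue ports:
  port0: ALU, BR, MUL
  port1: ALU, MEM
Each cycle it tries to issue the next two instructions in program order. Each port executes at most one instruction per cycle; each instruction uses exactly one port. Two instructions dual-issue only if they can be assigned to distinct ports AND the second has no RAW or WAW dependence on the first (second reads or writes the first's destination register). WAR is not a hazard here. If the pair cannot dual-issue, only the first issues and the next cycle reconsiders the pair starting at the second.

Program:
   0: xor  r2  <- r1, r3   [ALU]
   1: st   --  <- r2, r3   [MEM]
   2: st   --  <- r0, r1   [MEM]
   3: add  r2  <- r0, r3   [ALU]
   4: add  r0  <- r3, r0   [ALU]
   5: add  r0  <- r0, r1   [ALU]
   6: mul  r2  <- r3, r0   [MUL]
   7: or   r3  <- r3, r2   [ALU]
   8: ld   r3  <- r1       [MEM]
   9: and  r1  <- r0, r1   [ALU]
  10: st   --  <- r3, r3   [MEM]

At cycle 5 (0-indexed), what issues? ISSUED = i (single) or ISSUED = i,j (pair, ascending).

c0: i0 xor  RAW r2
c1: i1 st  no-port MEM/MEM
c2: i2&i3 st add  2-wide
c3: i4 add  RAW+WAW r0
c4: i5 add  RAW r0
c5: i6 mul  RAW r2
c6: i7 or  WAW r3
c7: i8&i9 ld and  2-wide
c8: i10 st  tail

ISSUED = 6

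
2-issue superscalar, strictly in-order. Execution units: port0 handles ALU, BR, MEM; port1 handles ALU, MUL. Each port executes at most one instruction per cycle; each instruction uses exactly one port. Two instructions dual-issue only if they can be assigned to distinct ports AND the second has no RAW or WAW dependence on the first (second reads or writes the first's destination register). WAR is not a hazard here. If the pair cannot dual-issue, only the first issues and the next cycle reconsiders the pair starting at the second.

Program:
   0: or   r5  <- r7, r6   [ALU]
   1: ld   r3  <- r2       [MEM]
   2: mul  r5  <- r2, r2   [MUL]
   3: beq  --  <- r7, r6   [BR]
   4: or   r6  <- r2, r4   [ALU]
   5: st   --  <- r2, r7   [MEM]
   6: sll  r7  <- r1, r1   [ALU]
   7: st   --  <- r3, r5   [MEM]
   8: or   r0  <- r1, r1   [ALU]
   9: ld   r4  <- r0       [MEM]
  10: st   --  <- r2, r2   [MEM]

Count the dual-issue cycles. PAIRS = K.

  cy0 -> i0&i1 (or.ALU/ld.MEM) dual
  cy1 -> i2&i3 (mul.MUL/beq.BR) dual
  cy2 -> i4&i5 (or.ALU/st.MEM) dual
  cy3 -> i6&i7 (sll.ALU/st.MEM) dual
  cy4 -> i8 (or.ALU) RAW r0
  cy5 -> i9 (ld.MEM) no-port MEM/MEM
  cy6 -> i10 (st.MEM) tail

PAIRS = 4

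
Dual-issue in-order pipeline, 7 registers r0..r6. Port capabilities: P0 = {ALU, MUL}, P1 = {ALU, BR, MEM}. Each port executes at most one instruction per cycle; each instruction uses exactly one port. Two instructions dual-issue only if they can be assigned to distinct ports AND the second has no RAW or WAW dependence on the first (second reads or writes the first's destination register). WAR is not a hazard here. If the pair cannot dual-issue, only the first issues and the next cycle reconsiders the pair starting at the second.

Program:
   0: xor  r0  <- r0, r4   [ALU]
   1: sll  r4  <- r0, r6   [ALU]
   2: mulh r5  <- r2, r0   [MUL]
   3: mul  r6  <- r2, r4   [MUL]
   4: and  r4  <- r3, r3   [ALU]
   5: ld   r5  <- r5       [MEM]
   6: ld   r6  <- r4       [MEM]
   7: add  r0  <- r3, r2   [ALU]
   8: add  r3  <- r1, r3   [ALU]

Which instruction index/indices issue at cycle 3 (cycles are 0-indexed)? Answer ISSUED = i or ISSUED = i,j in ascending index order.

ISSUED = 5

c0: i0 xor.ALU  RAW r0
c1: i1+i2 sll.ALU;mulh.MUL  dual
c2: i3+i4 mul.MUL;and.ALU  dual
c3: i5 ld.MEM  no-port MEM/MEM
c4: i6+i7 ld.MEM;add.ALU  dual
c5: i8 add.ALU  tail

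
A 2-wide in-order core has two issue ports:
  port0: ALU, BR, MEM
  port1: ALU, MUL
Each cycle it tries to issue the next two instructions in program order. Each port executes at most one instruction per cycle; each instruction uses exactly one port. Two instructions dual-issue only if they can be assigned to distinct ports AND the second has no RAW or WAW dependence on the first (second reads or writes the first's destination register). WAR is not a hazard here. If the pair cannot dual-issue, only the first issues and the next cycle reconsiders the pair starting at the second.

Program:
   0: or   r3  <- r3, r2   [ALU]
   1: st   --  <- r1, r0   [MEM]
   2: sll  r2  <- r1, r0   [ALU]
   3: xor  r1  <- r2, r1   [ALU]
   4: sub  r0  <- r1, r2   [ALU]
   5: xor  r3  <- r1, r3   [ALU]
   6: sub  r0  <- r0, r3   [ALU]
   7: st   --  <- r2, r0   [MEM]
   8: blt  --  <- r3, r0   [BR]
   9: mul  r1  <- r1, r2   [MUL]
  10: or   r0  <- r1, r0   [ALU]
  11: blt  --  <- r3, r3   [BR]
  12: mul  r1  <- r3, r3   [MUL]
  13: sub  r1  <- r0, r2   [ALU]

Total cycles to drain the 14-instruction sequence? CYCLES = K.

CYCLES = 10

c0: i0,i1 or.ALU st.MEM  dual
c1: i2 sll.ALU  RAW r2
c2: i3 xor.ALU  RAW r1
c3: i4,i5 sub.ALU xor.ALU  dual
c4: i6 sub.ALU  RAW r0
c5: i7 st.MEM  no-port MEM/BR
c6: i8,i9 blt.BR mul.MUL  dual
c7: i10,i11 or.ALU blt.BR  dual
c8: i12 mul.MUL  WAW r1
c9: i13 sub.ALU  tail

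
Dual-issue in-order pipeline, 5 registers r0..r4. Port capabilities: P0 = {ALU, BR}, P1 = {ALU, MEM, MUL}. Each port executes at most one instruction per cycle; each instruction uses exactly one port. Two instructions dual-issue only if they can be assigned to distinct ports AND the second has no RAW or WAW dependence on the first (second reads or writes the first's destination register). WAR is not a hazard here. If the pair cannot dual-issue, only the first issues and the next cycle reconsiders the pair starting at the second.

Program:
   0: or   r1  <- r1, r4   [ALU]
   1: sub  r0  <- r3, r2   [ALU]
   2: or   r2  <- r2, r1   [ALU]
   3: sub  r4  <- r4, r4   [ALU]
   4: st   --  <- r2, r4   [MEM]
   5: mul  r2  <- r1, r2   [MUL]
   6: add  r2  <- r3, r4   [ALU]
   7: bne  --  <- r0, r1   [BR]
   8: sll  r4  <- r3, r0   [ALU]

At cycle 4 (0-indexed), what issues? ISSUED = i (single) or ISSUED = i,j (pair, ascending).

0. or.ALU+sub.ALU @i0+i1  | pair
1. or.ALU+sub.ALU @i2+i3  | pair
2. st.MEM @i4  | no-port MEM/MUL
3. mul.MUL @i5  | WAW r2
4. add.ALU+bne.BR @i6+i7  | pair
5. sll.ALU @i8  | tail

ISSUED = 6,7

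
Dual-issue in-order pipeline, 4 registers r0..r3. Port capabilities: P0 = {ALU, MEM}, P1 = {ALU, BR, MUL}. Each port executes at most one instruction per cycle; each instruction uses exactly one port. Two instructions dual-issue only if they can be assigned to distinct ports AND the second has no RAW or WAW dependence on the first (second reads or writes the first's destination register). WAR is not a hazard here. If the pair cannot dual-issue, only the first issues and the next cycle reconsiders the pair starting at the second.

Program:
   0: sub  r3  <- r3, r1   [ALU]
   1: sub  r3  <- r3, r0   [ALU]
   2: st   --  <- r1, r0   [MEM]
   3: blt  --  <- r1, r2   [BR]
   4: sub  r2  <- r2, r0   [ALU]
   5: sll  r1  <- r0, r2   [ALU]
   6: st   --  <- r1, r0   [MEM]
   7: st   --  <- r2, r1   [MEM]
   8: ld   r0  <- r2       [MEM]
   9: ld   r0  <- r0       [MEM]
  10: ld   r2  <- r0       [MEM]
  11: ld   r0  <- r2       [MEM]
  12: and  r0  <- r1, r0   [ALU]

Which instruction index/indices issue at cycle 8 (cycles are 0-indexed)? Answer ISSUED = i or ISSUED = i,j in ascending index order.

#0 head=0: sub i0 RAW+WAW r3
#1 head=1: sub/st i1/i2 pair
#2 head=3: blt/sub i3/i4 pair
#3 head=5: sll i5 RAW r1
#4 head=6: st i6 no-port MEM/MEM
#5 head=7: st i7 no-port MEM/MEM
#6 head=8: ld i8 no-port MEM/MEM
#7 head=9: ld i9 no-port MEM/MEM
#8 head=10: ld i10 no-port MEM/MEM
#9 head=11: ld i11 RAW+WAW r0
#10 head=12: and i12 tail

ISSUED = 10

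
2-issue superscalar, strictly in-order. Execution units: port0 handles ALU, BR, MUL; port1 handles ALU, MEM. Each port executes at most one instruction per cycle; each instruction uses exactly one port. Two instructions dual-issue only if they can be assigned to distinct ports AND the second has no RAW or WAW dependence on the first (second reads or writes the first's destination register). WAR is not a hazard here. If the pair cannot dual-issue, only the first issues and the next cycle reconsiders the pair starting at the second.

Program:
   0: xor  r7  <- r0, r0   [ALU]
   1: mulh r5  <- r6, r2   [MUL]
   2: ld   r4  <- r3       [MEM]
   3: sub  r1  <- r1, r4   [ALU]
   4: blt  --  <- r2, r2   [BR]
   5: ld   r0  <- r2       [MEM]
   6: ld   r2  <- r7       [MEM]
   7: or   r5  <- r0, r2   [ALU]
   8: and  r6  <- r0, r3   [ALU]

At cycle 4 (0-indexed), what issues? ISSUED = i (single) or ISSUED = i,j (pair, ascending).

ISSUED = 6

c0: i0&i1 xor.ALU mulh.MUL  dual
c1: i2 ld.MEM  RAW r4
c2: i3&i4 sub.ALU blt.BR  dual
c3: i5 ld.MEM  no-port MEM/MEM
c4: i6 ld.MEM  RAW r2
c5: i7&i8 or.ALU and.ALU  dual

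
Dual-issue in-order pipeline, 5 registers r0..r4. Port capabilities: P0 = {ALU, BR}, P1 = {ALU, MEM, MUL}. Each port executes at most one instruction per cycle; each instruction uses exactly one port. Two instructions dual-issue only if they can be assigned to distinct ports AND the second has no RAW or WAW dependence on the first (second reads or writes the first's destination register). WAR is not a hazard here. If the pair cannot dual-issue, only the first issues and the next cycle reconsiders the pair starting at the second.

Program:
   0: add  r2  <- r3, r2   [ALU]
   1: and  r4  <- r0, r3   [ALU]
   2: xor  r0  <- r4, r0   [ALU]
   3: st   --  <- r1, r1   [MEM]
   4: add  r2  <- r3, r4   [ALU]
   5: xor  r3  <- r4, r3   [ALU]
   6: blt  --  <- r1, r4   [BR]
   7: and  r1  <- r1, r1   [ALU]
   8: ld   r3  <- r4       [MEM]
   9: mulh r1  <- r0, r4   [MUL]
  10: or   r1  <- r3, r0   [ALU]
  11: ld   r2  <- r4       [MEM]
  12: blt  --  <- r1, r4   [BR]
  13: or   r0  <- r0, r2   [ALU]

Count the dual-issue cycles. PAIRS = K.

#0 head=0: add+and i0/i1 pair
#1 head=2: xor+st i2/i3 pair
#2 head=4: add+xor i4/i5 pair
#3 head=6: blt+and i6/i7 pair
#4 head=8: ld i8 no-port MEM/MUL
#5 head=9: mulh i9 WAW r1
#6 head=10: or+ld i10/i11 pair
#7 head=12: blt+or i12/i13 pair

PAIRS = 6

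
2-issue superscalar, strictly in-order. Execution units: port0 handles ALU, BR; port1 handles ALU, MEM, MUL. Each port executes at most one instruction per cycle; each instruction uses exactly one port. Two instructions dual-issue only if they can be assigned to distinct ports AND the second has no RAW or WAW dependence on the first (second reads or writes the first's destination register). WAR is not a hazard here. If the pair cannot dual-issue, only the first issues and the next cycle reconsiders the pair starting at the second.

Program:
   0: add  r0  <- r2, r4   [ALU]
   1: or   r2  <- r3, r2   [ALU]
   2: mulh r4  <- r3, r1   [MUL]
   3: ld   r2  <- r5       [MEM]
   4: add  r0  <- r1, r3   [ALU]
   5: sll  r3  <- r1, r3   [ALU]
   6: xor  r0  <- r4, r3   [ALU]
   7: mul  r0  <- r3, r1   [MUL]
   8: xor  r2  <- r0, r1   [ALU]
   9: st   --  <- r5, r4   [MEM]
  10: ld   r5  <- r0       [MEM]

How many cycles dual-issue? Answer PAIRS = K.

PAIRS = 3

#0 head=0: add or i0&i1 dual
#1 head=2: mulh i2 no-port MUL/MEM
#2 head=3: ld add i3&i4 dual
#3 head=5: sll i5 RAW r3
#4 head=6: xor i6 WAW r0
#5 head=7: mul i7 RAW r0
#6 head=8: xor st i8&i9 dual
#7 head=10: ld i10 tail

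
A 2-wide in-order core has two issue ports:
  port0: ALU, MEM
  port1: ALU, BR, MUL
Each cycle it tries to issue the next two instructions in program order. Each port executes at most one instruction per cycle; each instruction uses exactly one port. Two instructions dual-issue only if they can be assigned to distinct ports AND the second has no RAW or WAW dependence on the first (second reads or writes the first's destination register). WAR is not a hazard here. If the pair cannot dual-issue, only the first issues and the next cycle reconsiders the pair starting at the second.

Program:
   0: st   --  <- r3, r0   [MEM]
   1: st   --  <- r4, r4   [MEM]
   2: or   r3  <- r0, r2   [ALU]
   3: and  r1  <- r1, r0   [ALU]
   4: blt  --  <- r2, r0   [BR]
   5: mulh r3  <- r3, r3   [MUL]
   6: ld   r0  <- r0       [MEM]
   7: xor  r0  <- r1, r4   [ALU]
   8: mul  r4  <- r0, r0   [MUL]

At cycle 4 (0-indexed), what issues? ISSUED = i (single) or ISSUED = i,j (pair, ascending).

#0 head=0: st.MEM i0 no-port MEM/MEM
#1 head=1: st.MEM+or.ALU i1,i2 dual
#2 head=3: and.ALU+blt.BR i3,i4 dual
#3 head=5: mulh.MUL+ld.MEM i5,i6 dual
#4 head=7: xor.ALU i7 RAW r0
#5 head=8: mul.MUL i8 tail

ISSUED = 7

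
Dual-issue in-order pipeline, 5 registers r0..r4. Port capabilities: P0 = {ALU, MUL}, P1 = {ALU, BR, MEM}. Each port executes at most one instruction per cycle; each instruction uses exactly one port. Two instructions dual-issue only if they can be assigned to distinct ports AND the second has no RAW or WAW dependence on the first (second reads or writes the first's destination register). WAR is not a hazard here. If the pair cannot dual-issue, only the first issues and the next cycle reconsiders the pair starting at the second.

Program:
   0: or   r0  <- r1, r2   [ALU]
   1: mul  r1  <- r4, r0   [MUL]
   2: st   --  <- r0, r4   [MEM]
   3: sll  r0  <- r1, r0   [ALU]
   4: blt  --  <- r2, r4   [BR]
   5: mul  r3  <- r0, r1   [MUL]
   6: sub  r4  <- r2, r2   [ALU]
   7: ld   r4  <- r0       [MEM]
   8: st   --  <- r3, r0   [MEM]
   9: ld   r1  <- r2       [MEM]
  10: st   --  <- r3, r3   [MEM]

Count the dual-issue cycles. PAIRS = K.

c0: i0 or.ALU  RAW r0
c1: i1&i2 mul.MUL+st.MEM  dual
c2: i3&i4 sll.ALU+blt.BR  dual
c3: i5&i6 mul.MUL+sub.ALU  dual
c4: i7 ld.MEM  no-port MEM/MEM
c5: i8 st.MEM  no-port MEM/MEM
c6: i9 ld.MEM  no-port MEM/MEM
c7: i10 st.MEM  tail

PAIRS = 3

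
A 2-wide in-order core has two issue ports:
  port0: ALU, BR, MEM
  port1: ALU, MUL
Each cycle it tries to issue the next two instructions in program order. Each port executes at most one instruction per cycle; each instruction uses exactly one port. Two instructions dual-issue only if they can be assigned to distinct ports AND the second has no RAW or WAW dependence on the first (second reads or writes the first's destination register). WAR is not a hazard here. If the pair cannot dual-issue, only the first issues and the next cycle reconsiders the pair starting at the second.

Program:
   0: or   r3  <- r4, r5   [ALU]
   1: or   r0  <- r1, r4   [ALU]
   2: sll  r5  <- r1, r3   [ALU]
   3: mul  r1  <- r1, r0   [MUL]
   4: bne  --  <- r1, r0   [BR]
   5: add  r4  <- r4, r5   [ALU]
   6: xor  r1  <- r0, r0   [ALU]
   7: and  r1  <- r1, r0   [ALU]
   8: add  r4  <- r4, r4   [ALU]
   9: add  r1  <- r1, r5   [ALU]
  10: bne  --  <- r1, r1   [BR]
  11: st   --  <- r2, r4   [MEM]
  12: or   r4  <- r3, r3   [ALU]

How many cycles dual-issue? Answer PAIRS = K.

PAIRS = 5

c0: i0+i1 or.ALU;or.ALU  2-wide
c1: i2+i3 sll.ALU;mul.MUL  2-wide
c2: i4+i5 bne.BR;add.ALU  2-wide
c3: i6 xor.ALU  RAW+WAW r1
c4: i7+i8 and.ALU;add.ALU  2-wide
c5: i9 add.ALU  RAW r1
c6: i10 bne.BR  no-port BR/MEM
c7: i11+i12 st.MEM;or.ALU  2-wide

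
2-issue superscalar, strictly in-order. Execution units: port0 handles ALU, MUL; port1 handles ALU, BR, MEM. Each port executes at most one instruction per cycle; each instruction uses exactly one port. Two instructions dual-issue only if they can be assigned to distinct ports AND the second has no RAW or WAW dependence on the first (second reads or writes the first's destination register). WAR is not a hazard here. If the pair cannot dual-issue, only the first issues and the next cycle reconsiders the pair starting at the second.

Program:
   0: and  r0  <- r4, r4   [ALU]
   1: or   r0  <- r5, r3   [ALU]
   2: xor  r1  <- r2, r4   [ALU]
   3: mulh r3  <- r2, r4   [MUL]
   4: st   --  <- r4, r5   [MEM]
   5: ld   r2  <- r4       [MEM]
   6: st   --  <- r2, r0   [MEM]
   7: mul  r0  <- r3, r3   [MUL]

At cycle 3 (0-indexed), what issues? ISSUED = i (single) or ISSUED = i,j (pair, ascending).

#0 head=0: and i0 WAW r0
#1 head=1: or/xor i1&i2 2-wide
#2 head=3: mulh/st i3&i4 2-wide
#3 head=5: ld i5 no-port MEM/MEM
#4 head=6: st/mul i6&i7 2-wide

ISSUED = 5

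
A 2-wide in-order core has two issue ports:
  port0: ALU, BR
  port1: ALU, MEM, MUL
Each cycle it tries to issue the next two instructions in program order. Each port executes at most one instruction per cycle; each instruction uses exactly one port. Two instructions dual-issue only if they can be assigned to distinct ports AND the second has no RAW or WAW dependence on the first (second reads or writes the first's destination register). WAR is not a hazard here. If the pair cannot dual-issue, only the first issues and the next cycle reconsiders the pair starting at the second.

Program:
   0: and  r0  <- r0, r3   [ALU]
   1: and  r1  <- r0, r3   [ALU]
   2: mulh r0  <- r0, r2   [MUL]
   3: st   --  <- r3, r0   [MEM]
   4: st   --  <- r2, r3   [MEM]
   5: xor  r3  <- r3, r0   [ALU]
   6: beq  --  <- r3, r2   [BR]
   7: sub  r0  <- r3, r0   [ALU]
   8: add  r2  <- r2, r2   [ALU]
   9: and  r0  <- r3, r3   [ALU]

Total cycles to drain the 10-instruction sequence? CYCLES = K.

CYCLES = 6

[0] i0  and  -- RAW r0
[1] i1,i2  and;mulh  -- dual
[2] i3  st  -- no-port MEM/MEM
[3] i4,i5  st;xor  -- dual
[4] i6,i7  beq;sub  -- dual
[5] i8,i9  add;and  -- dual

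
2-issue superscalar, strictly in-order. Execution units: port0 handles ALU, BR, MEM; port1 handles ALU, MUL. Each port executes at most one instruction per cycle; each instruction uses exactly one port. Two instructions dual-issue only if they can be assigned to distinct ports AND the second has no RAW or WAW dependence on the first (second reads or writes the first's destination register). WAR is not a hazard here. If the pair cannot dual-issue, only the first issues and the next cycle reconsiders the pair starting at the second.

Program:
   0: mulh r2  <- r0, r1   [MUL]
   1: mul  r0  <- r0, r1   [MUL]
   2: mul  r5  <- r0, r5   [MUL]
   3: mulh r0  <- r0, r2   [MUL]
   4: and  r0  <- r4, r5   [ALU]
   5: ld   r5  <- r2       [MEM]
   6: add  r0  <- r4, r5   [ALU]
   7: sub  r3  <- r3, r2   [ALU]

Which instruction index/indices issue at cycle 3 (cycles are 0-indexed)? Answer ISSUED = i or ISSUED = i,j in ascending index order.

c0: i0 mulh.MUL  no-port MUL/MUL
c1: i1 mul.MUL  no-port MUL/MUL
c2: i2 mul.MUL  no-port MUL/MUL
c3: i3 mulh.MUL  WAW r0
c4: i4&i5 and.ALU;ld.MEM  2-wide
c5: i6&i7 add.ALU;sub.ALU  2-wide

ISSUED = 3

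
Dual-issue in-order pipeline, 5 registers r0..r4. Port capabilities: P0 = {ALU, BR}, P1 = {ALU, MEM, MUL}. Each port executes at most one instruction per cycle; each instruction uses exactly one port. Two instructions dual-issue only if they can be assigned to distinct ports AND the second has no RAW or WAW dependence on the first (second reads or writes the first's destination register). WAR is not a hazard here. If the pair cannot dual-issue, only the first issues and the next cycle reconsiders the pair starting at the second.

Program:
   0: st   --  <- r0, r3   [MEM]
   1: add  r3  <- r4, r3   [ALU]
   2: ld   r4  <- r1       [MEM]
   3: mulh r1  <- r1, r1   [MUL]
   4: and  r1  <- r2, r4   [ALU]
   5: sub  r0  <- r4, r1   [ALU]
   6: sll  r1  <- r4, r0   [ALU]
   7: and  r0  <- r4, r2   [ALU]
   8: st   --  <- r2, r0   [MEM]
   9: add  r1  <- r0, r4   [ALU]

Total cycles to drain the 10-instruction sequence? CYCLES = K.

CYCLES = 7

0. st.MEM;add.ALU @i0+i1  | dual
1. ld.MEM @i2  | no-port MEM/MUL
2. mulh.MUL @i3  | WAW r1
3. and.ALU @i4  | RAW r1
4. sub.ALU @i5  | RAW r0
5. sll.ALU;and.ALU @i6+i7  | dual
6. st.MEM;add.ALU @i8+i9  | dual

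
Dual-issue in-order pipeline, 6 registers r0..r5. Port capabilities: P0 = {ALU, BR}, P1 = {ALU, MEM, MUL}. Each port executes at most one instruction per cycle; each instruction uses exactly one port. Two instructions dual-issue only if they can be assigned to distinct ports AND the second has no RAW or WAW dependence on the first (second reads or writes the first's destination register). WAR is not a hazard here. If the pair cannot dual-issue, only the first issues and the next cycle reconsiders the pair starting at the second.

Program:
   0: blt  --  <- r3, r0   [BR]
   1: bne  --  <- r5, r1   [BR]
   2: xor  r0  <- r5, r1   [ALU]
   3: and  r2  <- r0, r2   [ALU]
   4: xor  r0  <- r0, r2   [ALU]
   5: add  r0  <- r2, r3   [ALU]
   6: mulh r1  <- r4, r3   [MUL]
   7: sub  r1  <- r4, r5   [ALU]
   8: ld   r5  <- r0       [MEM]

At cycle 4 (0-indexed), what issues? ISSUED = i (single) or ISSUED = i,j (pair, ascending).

[0] i0  blt.BR  -- no-port BR/BR
[1] i1,i2  bne.BR xor.ALU  -- pair
[2] i3  and.ALU  -- RAW r2
[3] i4  xor.ALU  -- WAW r0
[4] i5,i6  add.ALU mulh.MUL  -- pair
[5] i7,i8  sub.ALU ld.MEM  -- pair

ISSUED = 5,6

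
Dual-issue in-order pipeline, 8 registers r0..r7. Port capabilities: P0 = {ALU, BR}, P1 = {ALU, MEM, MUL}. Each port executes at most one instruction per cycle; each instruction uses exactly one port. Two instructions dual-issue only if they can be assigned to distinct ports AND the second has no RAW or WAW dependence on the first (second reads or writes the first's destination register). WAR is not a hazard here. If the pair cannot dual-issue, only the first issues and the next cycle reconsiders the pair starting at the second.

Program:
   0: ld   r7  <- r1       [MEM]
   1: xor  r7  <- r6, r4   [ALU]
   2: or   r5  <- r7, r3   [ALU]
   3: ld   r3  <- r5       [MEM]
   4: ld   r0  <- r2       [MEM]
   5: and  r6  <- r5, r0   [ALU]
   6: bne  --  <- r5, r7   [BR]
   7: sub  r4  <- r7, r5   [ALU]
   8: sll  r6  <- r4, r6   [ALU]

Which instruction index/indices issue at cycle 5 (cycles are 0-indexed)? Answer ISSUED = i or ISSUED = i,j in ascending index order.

[0] i0  ld.MEM  -- WAW r7
[1] i1  xor.ALU  -- RAW r7
[2] i2  or.ALU  -- RAW r5
[3] i3  ld.MEM  -- no-port MEM/MEM
[4] i4  ld.MEM  -- RAW r0
[5] i5,i6  and.ALU+bne.BR  -- pair
[6] i7  sub.ALU  -- RAW r4
[7] i8  sll.ALU  -- tail

ISSUED = 5,6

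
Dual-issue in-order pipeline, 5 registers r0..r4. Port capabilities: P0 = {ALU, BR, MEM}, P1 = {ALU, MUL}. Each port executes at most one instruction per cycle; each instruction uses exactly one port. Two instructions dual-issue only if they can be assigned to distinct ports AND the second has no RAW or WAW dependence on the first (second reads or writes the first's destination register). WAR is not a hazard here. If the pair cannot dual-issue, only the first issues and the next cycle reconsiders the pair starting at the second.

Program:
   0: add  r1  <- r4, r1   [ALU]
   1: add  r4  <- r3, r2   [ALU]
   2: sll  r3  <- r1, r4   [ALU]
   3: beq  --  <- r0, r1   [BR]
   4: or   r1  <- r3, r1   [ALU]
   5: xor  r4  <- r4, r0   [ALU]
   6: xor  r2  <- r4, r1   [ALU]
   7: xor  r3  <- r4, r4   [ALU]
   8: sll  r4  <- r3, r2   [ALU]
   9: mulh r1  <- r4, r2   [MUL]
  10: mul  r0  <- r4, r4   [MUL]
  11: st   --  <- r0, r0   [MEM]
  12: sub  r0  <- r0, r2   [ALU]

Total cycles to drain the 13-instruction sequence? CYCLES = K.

c0: i0&i1 add.ALU;add.ALU  2-wide
c1: i2&i3 sll.ALU;beq.BR  2-wide
c2: i4&i5 or.ALU;xor.ALU  2-wide
c3: i6&i7 xor.ALU;xor.ALU  2-wide
c4: i8 sll.ALU  RAW r4
c5: i9 mulh.MUL  no-port MUL/MUL
c6: i10 mul.MUL  RAW r0
c7: i11&i12 st.MEM;sub.ALU  2-wide

CYCLES = 8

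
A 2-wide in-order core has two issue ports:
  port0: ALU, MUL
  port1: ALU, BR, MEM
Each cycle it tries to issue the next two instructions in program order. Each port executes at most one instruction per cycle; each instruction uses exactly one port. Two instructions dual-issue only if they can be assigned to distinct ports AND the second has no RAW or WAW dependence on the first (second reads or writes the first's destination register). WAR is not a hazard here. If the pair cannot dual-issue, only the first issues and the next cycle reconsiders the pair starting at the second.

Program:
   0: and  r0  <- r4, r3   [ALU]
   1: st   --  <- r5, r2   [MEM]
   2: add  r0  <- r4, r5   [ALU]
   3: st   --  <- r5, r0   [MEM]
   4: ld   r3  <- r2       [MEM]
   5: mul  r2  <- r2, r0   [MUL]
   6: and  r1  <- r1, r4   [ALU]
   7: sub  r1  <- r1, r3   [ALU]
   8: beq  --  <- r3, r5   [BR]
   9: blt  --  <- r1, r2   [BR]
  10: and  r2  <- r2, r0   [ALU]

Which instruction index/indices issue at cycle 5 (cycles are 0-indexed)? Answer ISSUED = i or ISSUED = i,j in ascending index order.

c0: i0/i1 and st  pair
c1: i2 add  RAW r0
c2: i3 st  no-port MEM/MEM
c3: i4/i5 ld mul  pair
c4: i6 and  RAW+WAW r1
c5: i7/i8 sub beq  pair
c6: i9/i10 blt and  pair

ISSUED = 7,8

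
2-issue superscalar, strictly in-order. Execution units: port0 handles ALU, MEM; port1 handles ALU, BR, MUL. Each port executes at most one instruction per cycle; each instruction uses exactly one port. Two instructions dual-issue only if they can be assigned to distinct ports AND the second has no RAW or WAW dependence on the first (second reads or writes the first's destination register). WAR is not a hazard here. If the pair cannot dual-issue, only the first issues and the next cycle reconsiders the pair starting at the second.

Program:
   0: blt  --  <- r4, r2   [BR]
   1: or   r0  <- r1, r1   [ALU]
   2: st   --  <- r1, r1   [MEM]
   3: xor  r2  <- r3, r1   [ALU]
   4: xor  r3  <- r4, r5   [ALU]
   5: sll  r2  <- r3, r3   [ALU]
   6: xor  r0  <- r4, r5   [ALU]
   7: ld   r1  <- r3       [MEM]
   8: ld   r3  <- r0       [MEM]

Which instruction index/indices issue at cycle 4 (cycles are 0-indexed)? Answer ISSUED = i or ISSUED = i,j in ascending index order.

ISSUED = 7

#0 head=0: blt/or i0+i1 dual
#1 head=2: st/xor i2+i3 dual
#2 head=4: xor i4 RAW r3
#3 head=5: sll/xor i5+i6 dual
#4 head=7: ld i7 no-port MEM/MEM
#5 head=8: ld i8 tail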